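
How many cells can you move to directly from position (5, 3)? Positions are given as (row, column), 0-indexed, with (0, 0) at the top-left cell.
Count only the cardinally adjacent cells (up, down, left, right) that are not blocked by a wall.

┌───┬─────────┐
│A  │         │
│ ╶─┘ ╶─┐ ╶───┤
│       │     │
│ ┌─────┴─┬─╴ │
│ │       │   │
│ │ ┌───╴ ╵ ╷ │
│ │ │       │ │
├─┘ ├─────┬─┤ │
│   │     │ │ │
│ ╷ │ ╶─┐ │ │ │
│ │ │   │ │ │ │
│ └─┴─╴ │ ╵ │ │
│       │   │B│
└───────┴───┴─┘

Checking passable neighbors of (5, 3):
Neighbors: (6, 3), (5, 2)
Count: 2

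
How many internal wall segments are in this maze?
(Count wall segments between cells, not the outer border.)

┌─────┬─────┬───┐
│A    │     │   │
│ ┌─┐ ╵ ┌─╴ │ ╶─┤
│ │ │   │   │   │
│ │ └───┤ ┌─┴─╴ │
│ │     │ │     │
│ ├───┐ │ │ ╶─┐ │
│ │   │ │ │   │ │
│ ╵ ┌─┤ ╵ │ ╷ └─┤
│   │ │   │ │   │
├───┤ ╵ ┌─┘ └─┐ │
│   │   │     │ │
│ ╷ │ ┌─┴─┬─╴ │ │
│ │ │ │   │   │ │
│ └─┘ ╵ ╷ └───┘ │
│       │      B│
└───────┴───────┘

Counting internal wall segments:
Total internal walls: 49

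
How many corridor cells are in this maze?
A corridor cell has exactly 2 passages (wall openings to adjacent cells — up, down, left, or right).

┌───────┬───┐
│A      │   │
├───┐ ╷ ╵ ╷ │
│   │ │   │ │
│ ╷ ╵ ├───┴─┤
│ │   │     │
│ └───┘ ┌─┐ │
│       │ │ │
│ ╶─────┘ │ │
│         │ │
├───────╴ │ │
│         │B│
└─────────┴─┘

Counting cells with exactly 2 passages:
Total corridor cells: 28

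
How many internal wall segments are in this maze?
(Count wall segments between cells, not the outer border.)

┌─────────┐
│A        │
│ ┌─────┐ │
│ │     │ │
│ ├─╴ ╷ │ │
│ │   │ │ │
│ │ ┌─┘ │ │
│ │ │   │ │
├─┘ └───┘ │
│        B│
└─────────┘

Counting internal wall segments:
Total internal walls: 16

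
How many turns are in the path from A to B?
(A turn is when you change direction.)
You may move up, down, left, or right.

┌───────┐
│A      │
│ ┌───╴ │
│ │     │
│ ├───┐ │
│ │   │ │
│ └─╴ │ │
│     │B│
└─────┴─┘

Directions: right, right, right, down, down, down
Number of turns: 1

Solution:

┌───────┐
│A → → ↓│
│ ┌───╴ │
│ │    ↓│
│ ├───┐ │
│ │   │↓│
│ └─╴ │ │
│     │B│
└─────┴─┘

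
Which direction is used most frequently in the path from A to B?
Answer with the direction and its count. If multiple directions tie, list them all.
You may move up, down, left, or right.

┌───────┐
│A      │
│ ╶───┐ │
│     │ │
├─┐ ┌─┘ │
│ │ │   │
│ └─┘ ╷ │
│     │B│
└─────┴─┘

Directions: right, right, right, down, down, down
Counts: {'right': 3, 'down': 3}
Most common: down and right (tied at 3 times each)

Solution:

┌───────┐
│A → → ↓│
│ ╶───┐ │
│     │↓│
├─┐ ┌─┘ │
│ │ │  ↓│
│ └─┘ ╷ │
│     │B│
└─────┴─┘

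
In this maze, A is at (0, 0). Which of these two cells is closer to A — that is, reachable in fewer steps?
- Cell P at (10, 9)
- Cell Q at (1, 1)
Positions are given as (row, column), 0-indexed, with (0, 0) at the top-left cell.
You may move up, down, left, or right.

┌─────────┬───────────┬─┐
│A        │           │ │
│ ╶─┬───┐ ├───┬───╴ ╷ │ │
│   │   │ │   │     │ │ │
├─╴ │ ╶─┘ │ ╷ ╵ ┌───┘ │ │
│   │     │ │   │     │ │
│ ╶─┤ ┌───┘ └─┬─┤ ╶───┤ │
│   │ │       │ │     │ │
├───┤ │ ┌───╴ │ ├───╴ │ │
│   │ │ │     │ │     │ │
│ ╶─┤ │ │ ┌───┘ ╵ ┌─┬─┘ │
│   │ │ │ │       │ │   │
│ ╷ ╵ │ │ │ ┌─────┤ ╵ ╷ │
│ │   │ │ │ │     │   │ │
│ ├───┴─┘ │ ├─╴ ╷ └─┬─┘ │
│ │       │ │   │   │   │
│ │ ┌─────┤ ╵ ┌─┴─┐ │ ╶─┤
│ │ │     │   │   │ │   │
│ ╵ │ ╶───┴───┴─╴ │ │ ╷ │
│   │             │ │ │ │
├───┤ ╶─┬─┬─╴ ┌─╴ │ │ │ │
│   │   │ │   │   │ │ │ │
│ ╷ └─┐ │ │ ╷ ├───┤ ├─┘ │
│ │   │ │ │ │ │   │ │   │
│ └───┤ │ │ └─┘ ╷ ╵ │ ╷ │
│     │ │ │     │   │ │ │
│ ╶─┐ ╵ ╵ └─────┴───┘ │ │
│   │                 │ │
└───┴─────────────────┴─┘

Shortest path A → P at (10, 9): 69 steps
Shortest path A → Q at (1, 1): 2 steps

Q is closer (2 steps vs 69 steps).

Path to P:

┌─────────┬───────────┬─┐
│A → → → ↓│        ↱ ↓│ │
│ ╶─┬───┐ ├───┬───╴ ╷ │ │
│   │   │↓│↱ ↓│↱ → ↑│↓│ │
├─╴ │ ╶─┘ │ ╷ ╵ ┌───┘ │ │
│   │↓ ← ↲│↑│↳ ↑│↓ ← ↲│ │
│ ╶─┤ ┌───┘ └─┬─┤ ╶───┤ │
│   │↓│    ↑ ↰│ │↳ → ↓│ │
├───┤ │ ┌───╴ │ ├───╴ │ │
│   │↓│ │↱ → ↑│ │↓ ← ↲│ │
│ ╶─┤ │ │ ┌───┘ ╵ ┌─┬─┘ │
│↓ ↰│↓│ │↑│↓ ← ← ↲│ │   │
│ ╷ ╵ │ │ │ ┌─────┤ ╵ ╷ │
│↓│↑ ↲│ │↑│↓│  ↱ ↓│   │ │
│ ├───┴─┘ │ ├─╴ ╷ └─┬─┘ │
│↓│↱ → → ↑│↓│↱ ↑│↳ ↓│   │
│ │ ┌─────┤ ╵ ┌─┴─┐ │ ╶─┤
│↓│↑│     │↳ ↑│   │↓│   │
│ ╵ │ ╶───┴───┴─╴ │ │ ╷ │
│↳ ↑│             │↓│ │ │
├───┤ ╶─┬─┬─╴ ┌─╴ │ │ │ │
│   │   │ │   │   │P│ │ │
│ ╷ └─┐ │ │ ╷ ├───┤ ├─┘ │
│ │   │ │ │ │ │   │ │   │
│ └───┤ │ │ └─┘ ╷ ╵ │ ╷ │
│     │ │ │     │   │ │ │
│ ╶─┐ ╵ ╵ └─────┴───┘ │ │
│   │                 │ │
└───┴─────────────────┴─┘

Path to Q:

┌─────────┬───────────┬─┐
│A        │           │ │
│ ╶─┬───┐ ├───┬───╴ ╷ │ │
│↳ Q│   │ │   │     │ │ │
├─╴ │ ╶─┘ │ ╷ ╵ ┌───┘ │ │
│   │     │ │   │     │ │
│ ╶─┤ ┌───┘ └─┬─┤ ╶───┤ │
│   │ │       │ │     │ │
├───┤ │ ┌───╴ │ ├───╴ │ │
│   │ │ │     │ │     │ │
│ ╶─┤ │ │ ┌───┘ ╵ ┌─┬─┘ │
│   │ │ │ │       │ │   │
│ ╷ ╵ │ │ │ ┌─────┤ ╵ ╷ │
│ │   │ │ │ │     │   │ │
│ ├───┴─┘ │ ├─╴ ╷ └─┬─┘ │
│ │       │ │   │   │   │
│ │ ┌─────┤ ╵ ┌─┴─┐ │ ╶─┤
│ │ │     │   │   │ │   │
│ ╵ │ ╶───┴───┴─╴ │ │ ╷ │
│   │             │ │ │ │
├───┤ ╶─┬─┬─╴ ┌─╴ │ │ │ │
│   │   │ │   │   │ │ │ │
│ ╷ └─┐ │ │ ╷ ├───┤ ├─┘ │
│ │   │ │ │ │ │   │ │   │
│ └───┤ │ │ └─┘ ╷ ╵ │ ╷ │
│     │ │ │     │   │ │ │
│ ╶─┐ ╵ ╵ └─────┴───┘ │ │
│   │                 │ │
└───┴─────────────────┴─┘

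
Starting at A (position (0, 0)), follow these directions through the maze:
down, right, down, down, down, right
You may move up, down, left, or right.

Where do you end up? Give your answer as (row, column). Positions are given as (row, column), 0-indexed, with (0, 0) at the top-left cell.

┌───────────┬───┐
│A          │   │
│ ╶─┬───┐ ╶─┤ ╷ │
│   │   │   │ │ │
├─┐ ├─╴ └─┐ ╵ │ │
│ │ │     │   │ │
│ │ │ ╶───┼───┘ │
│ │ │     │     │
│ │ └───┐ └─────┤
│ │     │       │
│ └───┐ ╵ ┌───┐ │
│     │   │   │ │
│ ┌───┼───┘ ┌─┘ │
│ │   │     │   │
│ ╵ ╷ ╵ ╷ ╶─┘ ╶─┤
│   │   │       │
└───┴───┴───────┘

Following directions step by step:
Start: (0, 0)
  down: (0, 0) → (1, 0)
  right: (1, 0) → (1, 1)
  down: (1, 1) → (2, 1)
  down: (2, 1) → (3, 1)
  down: (3, 1) → (4, 1)
  right: (4, 1) → (4, 2)
Final position: (4, 2)

Path taken:

┌───────────┬───┐
│A          │   │
│ ╶─┬───┐ ╶─┤ ╷ │
│↳ ↓│   │   │ │ │
├─┐ ├─╴ └─┐ ╵ │ │
│ │↓│     │   │ │
│ │ │ ╶───┼───┘ │
│ │↓│     │     │
│ │ └───┐ └─────┤
│ │↳ B  │       │
│ └───┐ ╵ ┌───┐ │
│     │   │   │ │
│ ┌───┼───┘ ┌─┘ │
│ │   │     │   │
│ ╵ ╷ ╵ ╷ ╶─┘ ╶─┤
│   │   │       │
└───┴───┴───────┘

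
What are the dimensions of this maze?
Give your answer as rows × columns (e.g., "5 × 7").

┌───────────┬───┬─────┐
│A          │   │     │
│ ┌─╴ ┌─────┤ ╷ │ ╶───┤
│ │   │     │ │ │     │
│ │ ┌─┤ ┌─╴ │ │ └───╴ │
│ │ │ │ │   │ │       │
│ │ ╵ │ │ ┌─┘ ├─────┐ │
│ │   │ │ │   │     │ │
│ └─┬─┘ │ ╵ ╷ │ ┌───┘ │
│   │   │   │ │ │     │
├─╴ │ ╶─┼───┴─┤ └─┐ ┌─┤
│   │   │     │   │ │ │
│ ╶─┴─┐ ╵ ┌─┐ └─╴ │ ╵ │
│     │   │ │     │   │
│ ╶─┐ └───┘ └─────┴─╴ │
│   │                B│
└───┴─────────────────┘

Counting the maze dimensions:
Rows (vertical): 8
Columns (horizontal): 11
Dimensions: 8 × 11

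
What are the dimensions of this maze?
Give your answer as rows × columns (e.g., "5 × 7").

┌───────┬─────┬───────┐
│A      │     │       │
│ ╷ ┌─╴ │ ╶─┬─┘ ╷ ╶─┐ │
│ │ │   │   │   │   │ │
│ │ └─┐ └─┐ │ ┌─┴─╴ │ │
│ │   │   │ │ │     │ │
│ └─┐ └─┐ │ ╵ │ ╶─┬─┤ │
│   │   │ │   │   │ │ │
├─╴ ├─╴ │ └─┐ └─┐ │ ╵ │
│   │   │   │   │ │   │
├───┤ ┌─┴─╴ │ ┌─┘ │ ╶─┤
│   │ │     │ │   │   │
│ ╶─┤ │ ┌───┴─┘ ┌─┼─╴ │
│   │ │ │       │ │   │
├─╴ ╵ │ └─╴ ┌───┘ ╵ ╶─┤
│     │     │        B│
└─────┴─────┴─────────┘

Counting the maze dimensions:
Rows (vertical): 8
Columns (horizontal): 11
Dimensions: 8 × 11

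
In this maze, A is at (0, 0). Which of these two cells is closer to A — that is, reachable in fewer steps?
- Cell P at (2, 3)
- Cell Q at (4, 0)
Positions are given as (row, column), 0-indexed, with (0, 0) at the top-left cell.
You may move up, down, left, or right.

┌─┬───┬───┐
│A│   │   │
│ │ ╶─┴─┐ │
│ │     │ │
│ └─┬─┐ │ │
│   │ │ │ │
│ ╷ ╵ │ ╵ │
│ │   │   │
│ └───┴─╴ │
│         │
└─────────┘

Shortest path A → P at (2, 3): 11 steps
Shortest path A → Q at (4, 0): 4 steps

Q is closer (4 steps vs 11 steps).

Path to P:

┌─┬───┬───┐
│A│   │   │
│ │ ╶─┴─┐ │
│↓│     │ │
│ └─┬─┐ │ │
│↓  │ │P│ │
│ ╷ ╵ │ ╵ │
│↓│   │↑ ↰│
│ └───┴─╴ │
│↳ → → → ↑│
└─────────┘

Path to Q:

┌─┬───┬───┐
│A│   │   │
│ │ ╶─┴─┐ │
│↓│     │ │
│ └─┬─┐ │ │
│↓  │ │ │ │
│ ╷ ╵ │ ╵ │
│↓│   │   │
│ └───┴─╴ │
│Q        │
└─────────┘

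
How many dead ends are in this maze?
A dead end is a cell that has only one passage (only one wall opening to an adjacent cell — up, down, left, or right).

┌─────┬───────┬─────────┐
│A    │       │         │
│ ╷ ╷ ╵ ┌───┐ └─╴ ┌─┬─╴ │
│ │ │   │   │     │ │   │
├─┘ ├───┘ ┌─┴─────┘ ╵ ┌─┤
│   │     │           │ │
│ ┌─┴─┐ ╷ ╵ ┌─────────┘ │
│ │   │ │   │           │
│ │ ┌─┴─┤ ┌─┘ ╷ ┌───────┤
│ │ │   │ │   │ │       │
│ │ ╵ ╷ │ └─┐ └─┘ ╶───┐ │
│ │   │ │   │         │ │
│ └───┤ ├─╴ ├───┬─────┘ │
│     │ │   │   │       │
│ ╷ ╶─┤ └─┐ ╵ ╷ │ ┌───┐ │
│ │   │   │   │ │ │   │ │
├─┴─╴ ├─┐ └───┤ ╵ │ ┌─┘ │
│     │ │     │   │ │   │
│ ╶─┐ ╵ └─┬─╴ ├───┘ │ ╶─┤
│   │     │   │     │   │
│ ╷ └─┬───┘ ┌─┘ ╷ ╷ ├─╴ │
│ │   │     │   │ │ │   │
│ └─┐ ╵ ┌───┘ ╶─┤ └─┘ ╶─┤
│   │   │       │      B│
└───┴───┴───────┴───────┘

Checking each cell for number of passages:

Dead ends found at positions:
  (0, 7)
  (1, 0)
  (1, 5)
  (1, 9)
  (2, 2)
  (2, 11)
  (3, 2)
  (3, 3)
  (4, 5)
  (4, 7)
  (5, 10)
  (6, 2)
  (6, 4)
  (7, 0)
  (7, 10)
  (8, 3)
  (9, 4)
  (10, 9)
  (11, 1)
  (11, 4)
  (11, 7)
  (11, 11)
Total dead ends: 22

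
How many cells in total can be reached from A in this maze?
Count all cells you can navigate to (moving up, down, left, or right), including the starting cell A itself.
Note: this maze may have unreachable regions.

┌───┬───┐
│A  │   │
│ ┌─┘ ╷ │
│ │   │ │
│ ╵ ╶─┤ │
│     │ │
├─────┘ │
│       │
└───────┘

Using BFS/flood-fill to find all reachable cells from A:
Maze size: 4 × 4 = 16 total cells
All cells are reachable — the maze is fully connected.
Reachable cells: 16

Reachable region (· marks reachable cells):

┌───┬───┐
│A ·│· ·│
│ ┌─┘ ╷ │
│·│· ·│·│
│ ╵ ╶─┤ │
│· · ·│·│
├─────┘ │
│· · · ·│
└───────┘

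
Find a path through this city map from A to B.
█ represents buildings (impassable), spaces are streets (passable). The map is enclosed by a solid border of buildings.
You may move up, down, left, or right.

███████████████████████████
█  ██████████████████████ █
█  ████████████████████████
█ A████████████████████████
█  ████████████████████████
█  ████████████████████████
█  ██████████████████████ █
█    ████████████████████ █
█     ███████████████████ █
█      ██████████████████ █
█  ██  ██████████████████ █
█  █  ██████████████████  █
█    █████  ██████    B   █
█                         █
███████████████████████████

Finding the shortest path from A to B:
Movement: cardinal only
Path length: 31 steps
Directions: down → down → down → down → down → down → down → down → down → down → right → right → right → right → right → right → right → right → right → right → right → right → right → right → right → right → up → right → right → right → right

Solution:

███████████████████████████
█  ██████████████████████ █
█  ████████████████████████
█ A████████████████████████
█ ↓████████████████████████
█ ↓████████████████████████
█ ↓██████████████████████ █
█ ↓  ████████████████████ █
█ ↓   ███████████████████ █
█ ↓    ██████████████████ █
█ ↓██  ██████████████████ █
█ ↓█  ██████████████████  █
█ ↓  █████  ██████↱→→→B   █
█ ↳→→→→→→→→→→→→→→→↑       █
███████████████████████████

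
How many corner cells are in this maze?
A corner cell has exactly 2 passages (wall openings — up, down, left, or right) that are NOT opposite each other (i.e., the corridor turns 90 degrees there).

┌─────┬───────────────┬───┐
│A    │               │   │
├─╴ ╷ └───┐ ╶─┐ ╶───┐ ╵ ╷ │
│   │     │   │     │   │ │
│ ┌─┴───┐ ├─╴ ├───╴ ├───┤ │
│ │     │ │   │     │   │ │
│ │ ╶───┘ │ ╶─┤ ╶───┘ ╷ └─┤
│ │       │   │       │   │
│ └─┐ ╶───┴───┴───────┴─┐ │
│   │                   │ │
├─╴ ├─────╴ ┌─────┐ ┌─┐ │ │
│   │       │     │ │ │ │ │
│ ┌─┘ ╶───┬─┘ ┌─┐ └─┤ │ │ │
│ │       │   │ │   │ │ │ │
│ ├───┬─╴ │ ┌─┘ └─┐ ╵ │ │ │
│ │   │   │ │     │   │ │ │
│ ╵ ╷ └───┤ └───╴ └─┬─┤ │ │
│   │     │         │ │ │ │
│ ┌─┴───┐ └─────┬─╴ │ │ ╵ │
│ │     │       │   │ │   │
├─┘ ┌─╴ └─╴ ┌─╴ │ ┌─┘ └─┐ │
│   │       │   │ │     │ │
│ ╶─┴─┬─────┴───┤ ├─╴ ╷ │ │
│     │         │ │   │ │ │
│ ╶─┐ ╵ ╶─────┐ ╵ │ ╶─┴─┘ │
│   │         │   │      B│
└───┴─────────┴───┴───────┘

Counting corner cells (2 non-opposite passages):
Total corners: 77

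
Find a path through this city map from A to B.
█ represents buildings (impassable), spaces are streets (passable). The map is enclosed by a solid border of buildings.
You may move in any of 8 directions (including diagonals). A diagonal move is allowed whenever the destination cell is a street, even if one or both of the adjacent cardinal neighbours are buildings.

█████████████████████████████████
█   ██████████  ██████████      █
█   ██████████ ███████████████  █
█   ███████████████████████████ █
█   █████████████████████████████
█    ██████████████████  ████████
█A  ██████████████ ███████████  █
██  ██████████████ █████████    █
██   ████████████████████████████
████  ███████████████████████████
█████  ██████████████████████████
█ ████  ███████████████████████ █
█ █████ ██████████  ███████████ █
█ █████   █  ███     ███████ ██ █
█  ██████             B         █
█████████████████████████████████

Finding the shortest path from A to B:
Movement: 8-directional
Path length: 21 steps
Directions: down-right → down-right → down-right → down-right → down-right → down-right → down-right → right → down-right → right → right → right → right → right → right → right → right → right → right → right → right

Solution:

█████████████████████████████████
█   ██████████  ██████████      █
█   ██████████ ███████████████  █
█   ███████████████████████████ █
█   █████████████████████████████
█    ██████████████████  ████████
█A  ██████████████ ███████████  █
██↘ ██████████████ █████████    █
██ ↘ ████████████████████████████
████↘ ███████████████████████████
█████↘ ██████████████████████████
█ ████↘ ███████████████████████ █
█ █████↘██████████  ███████████ █
█ █████ →↘█  ███     ███████ ██ █
█  ██████ →→→→→→→→→→→→B         █
█████████████████████████████████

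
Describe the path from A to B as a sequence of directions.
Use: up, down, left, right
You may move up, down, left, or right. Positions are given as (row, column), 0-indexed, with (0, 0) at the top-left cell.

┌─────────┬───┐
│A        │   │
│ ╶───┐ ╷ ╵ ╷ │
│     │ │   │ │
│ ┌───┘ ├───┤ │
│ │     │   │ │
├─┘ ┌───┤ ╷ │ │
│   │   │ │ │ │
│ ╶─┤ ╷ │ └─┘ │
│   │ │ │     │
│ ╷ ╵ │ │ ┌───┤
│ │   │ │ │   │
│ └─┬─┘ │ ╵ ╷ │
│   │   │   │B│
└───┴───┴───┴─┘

Finding the path and converting it to directions:
Path through cells: (0,0) → (0,1) → (0,2) → (0,3) → (0,4) → (1,4) → (1,5) → (0,5) → (0,6) → (1,6) → (2,6) → (3,6) → (4,6) → (4,5) → (4,4) → (5,4) → (6,4) → (6,5) → (5,5) → (5,6) → (6,6)
Directions: right, right, right, right, down, right, up, right, down, down, down, down, left, left, down, down, right, up, right, down

Solution:

┌─────────┬───┐
│A → → → ↓│↱ ↓│
│ ╶───┐ ╷ ╵ ╷ │
│     │ │↳ ↑│↓│
│ ┌───┘ ├───┤ │
│ │     │   │↓│
├─┘ ┌───┤ ╷ │ │
│   │   │ │ │↓│
│ ╶─┤ ╷ │ └─┘ │
│   │ │ │↓ ← ↲│
│ ╷ ╵ │ │ ┌───┤
│ │   │ │↓│↱ ↓│
│ └─┬─┘ │ ╵ ╷ │
│   │   │↳ ↑│B│
└───┴───┴───┴─┘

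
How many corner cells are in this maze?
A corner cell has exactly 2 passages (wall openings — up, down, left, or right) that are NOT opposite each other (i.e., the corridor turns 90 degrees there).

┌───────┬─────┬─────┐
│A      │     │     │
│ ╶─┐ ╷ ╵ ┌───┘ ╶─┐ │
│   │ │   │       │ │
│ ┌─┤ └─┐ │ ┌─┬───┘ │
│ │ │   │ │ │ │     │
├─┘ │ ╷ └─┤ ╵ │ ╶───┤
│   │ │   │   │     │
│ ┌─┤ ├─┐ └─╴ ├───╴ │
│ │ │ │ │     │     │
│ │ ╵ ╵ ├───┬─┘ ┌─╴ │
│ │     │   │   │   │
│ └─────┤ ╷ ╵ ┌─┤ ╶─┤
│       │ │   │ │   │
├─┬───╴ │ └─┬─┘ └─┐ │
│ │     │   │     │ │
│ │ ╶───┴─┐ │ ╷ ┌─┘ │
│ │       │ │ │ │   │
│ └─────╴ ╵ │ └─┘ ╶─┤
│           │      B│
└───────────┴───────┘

Counting corner cells (2 non-opposite passages):
Total corners: 46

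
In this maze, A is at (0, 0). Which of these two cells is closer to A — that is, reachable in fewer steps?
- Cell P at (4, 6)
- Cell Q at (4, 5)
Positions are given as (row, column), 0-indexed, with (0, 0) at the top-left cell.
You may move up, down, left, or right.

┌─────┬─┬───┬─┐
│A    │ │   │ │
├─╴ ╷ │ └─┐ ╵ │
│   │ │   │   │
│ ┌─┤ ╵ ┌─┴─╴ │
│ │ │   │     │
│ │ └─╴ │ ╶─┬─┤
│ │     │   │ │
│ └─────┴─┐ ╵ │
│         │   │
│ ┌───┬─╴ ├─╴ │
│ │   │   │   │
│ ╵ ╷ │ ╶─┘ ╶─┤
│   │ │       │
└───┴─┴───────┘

Shortest path A → P at (4, 6): 18 steps
Shortest path A → Q at (4, 5): 19 steps

P is closer (18 steps vs 19 steps).

Path to P:

┌─────┬─┬───┬─┐
│A ↓  │ │   │ │
├─╴ ╷ │ └─┐ ╵ │
│↓ ↲│ │   │   │
│ ┌─┤ ╵ ┌─┴─╴ │
│↓│ │   │     │
│ │ └─╴ │ ╶─┬─┤
│↓│     │   │ │
│ └─────┴─┐ ╵ │
│↳ → → → ↓│  P│
│ ┌───┬─╴ ├─╴ │
│ │   │↓ ↲│↱ ↑│
│ ╵ ╷ │ ╶─┘ ╶─┤
│   │ │↳ → ↑  │
└───┴─┴───────┘

Path to Q:

┌─────┬─┬───┬─┐
│A ↓  │ │   │ │
├─╴ ╷ │ └─┐ ╵ │
│↓ ↲│ │   │   │
│ ┌─┤ ╵ ┌─┴─╴ │
│↓│ │   │     │
│ │ └─╴ │ ╶─┬─┤
│↓│     │   │ │
│ └─────┴─┐ ╵ │
│↳ → → → ↓│Q ↰│
│ ┌───┬─╴ ├─╴ │
│ │   │↓ ↲│↱ ↑│
│ ╵ ╷ │ ╶─┘ ╶─┤
│   │ │↳ → ↑  │
└───┴─┴───────┘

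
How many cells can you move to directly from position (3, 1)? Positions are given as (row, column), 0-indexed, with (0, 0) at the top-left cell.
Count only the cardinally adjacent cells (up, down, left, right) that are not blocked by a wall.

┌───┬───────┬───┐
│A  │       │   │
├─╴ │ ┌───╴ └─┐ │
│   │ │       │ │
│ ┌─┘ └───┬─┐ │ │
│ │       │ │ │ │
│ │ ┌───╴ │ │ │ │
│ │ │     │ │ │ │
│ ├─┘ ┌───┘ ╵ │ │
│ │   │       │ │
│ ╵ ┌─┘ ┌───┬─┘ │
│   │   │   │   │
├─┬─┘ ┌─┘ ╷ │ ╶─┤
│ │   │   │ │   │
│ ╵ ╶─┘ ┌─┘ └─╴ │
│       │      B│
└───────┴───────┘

Checking passable neighbors of (3, 1):
Neighbors: (2, 1)
Count: 1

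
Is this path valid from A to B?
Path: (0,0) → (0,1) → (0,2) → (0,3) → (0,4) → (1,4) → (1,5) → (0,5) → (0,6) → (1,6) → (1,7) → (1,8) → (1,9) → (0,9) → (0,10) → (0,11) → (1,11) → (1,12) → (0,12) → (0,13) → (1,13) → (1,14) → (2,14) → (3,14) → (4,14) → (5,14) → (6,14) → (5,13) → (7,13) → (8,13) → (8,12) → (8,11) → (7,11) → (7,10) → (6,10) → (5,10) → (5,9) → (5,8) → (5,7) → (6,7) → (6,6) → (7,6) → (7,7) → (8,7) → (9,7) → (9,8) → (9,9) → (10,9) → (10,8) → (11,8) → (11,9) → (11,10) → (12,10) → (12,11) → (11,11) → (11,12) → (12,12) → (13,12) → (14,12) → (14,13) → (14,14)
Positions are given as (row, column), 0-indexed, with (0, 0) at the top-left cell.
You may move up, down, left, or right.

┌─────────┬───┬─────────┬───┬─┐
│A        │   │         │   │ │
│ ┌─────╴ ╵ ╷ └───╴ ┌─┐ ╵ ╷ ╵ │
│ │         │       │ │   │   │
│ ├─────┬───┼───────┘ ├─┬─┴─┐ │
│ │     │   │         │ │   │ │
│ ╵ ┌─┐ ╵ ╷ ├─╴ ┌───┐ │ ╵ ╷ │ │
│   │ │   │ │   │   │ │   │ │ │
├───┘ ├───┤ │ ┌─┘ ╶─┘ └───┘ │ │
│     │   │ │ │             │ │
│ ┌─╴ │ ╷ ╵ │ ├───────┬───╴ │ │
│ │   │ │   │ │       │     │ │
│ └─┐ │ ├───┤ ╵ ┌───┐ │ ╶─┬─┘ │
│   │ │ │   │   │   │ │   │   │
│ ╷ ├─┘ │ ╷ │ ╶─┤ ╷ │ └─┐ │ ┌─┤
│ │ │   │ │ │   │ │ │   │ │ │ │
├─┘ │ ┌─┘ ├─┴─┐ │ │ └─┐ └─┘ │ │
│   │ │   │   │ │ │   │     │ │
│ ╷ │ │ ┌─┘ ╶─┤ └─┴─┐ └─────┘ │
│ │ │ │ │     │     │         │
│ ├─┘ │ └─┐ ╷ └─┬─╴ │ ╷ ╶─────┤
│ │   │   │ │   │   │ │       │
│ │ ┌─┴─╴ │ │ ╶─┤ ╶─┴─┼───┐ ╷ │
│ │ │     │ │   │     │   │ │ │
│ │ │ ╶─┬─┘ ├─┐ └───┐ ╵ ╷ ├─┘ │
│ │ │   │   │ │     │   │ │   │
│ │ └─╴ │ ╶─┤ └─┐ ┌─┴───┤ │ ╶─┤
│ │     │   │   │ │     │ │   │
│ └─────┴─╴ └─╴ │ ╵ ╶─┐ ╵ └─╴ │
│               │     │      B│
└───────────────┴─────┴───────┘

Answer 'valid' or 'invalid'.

Checking path validity:
Result: Invalid move at step 27: cannot move from (6, 14) to (5, 13).

invalid

Correct solution:

┌─────────┬───┬─────────┬───┬─┐
│A → → → ↓│↱ ↓│    ↱ → ↓│↱ ↓│ │
│ ┌─────╴ ╵ ╷ └───╴ ┌─┐ ╵ ╷ ╵ │
│ │      ↳ ↑│↳ → → ↑│ │↳ ↑│↳ ↓│
│ ├─────┬───┼───────┘ ├─┬─┴─┐ │
│ │     │   │         │ │   │↓│
│ ╵ ┌─┐ ╵ ╷ ├─╴ ┌───┐ │ ╵ ╷ │ │
│   │ │   │ │   │   │ │   │ │↓│
├───┘ ├───┤ │ ┌─┘ ╶─┘ └───┘ │ │
│     │   │ │ │             │↓│
│ ┌─╴ │ ╷ ╵ │ ├───────┬───╴ │ │
│ │   │ │   │ │↓ ← ← ↰│     │↓│
│ └─┐ │ ├───┤ ╵ ┌───┐ │ ╶─┬─┘ │
│   │ │ │   │↓ ↲│   │↑│   │↓ ↲│
│ ╷ ├─┘ │ ╷ │ ╶─┤ ╷ │ └─┐ │ ┌─┤
│ │ │   │ │ │↳ ↓│ │ │↑ ↰│ │↓│ │
├─┘ │ ┌─┘ ├─┴─┐ │ │ └─┐ └─┘ │ │
│   │ │   │   │↓│ │   │↑ ← ↲│ │
│ ╷ │ │ ┌─┘ ╶─┤ └─┴─┐ └─────┘ │
│ │ │ │ │     │↳ → ↓│         │
│ ├─┘ │ └─┐ ╷ └─┬─╴ │ ╷ ╶─────┤
│ │   │   │ │   │↓ ↲│ │       │
│ │ ┌─┴─╴ │ │ ╶─┤ ╶─┴─┼───┐ ╷ │
│ │ │     │ │   │↳ → ↓│↱ ↓│ │ │
│ │ │ ╶─┬─┘ ├─┐ └───┐ ╵ ╷ ├─┘ │
│ │ │   │   │ │     │↳ ↑│↓│   │
│ │ └─╴ │ ╶─┤ └─┐ ┌─┴───┤ │ ╶─┤
│ │     │   │   │ │     │↓│   │
│ └─────┴─╴ └─╴ │ ╵ ╶─┐ ╵ └─╴ │
│               │     │  ↳ → B│
└───────────────┴─────┴───────┘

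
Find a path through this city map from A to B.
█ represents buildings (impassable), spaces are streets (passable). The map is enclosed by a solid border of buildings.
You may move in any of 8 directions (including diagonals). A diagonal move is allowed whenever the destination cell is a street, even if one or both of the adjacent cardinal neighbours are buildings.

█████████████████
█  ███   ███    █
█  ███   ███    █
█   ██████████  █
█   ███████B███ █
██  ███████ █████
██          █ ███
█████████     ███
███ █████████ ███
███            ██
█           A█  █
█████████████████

Finding the shortest path from A to B:
Movement: 8-directional
Path length: 6 steps
Directions: up → up-right → up-left → up-left → up → up

Solution:

█████████████████
█  ███   ███    █
█  ███   ███    █
█   ██████████  █
█   ███████B███ █
██  ███████↑█████
██         ↑█ ███
█████████   ↖ ███
███ █████████↖███
███         ↗  ██
█           A█  █
█████████████████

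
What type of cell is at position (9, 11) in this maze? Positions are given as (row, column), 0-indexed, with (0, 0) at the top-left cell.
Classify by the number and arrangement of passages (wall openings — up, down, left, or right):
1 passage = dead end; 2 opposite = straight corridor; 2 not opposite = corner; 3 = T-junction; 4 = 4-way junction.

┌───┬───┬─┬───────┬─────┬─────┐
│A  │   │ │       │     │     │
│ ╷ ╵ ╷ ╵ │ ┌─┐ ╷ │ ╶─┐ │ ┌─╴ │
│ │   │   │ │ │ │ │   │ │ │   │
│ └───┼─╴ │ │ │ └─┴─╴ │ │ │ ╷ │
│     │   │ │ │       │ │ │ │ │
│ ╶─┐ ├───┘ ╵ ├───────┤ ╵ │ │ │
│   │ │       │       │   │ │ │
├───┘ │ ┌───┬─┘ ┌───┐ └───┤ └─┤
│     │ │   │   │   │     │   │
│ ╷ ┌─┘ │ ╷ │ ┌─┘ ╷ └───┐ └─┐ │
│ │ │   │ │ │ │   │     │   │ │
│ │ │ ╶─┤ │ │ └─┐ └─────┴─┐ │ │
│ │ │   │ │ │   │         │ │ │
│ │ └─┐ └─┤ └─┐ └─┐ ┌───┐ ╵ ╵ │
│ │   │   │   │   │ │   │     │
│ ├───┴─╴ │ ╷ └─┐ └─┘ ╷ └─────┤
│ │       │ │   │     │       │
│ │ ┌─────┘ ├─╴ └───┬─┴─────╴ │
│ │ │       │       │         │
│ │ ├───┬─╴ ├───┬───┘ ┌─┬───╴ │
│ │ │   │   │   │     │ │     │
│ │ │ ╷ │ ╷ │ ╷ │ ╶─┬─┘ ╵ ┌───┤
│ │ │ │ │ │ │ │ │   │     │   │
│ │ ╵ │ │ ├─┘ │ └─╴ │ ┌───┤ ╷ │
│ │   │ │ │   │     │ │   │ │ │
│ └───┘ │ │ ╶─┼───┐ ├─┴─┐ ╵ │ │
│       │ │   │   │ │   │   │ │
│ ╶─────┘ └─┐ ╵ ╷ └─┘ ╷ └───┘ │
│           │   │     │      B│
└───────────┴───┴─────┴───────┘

Checking cell at (9, 11):
Number of passages: 2
Cell type: straight corridor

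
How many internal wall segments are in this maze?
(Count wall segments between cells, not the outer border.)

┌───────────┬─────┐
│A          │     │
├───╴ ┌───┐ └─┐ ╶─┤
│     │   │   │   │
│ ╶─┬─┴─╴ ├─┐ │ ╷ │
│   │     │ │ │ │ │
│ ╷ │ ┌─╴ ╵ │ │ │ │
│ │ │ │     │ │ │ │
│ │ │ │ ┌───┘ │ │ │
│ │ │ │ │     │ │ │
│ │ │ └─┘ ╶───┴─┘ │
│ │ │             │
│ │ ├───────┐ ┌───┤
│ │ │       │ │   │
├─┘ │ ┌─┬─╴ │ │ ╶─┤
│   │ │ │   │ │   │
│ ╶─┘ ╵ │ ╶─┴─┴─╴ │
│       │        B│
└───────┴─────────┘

Counting internal wall segments:
Total internal walls: 64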